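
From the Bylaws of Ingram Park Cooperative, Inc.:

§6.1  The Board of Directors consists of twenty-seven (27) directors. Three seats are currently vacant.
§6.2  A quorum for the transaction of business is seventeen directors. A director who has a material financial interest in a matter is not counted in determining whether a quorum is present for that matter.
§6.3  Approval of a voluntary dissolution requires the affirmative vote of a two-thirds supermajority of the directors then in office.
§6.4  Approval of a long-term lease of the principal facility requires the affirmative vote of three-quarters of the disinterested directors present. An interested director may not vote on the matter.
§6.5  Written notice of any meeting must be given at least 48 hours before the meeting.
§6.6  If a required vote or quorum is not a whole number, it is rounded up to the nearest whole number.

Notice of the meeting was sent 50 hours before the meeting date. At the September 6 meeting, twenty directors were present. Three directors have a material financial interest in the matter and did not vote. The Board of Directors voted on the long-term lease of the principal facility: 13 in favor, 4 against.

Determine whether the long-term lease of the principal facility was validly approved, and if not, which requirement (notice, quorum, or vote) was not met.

Notice: 50 hours given; 48 required (50 ≥ 48). Satisfied.
Quorum: 20 present, but the 3 interested directors do not count, leaving 17. Quorum is 17. Satisfied.
Vote: the long-term lease of the principal facility requires three-fourths of the disinterested directors present (20 − 3 = 17). 3/4 of 17 = 12.75, rounded up to 13, so 13 affirmative votes are needed; 13 voted in favor. Satisfied.

Valid — all requirements satisfied.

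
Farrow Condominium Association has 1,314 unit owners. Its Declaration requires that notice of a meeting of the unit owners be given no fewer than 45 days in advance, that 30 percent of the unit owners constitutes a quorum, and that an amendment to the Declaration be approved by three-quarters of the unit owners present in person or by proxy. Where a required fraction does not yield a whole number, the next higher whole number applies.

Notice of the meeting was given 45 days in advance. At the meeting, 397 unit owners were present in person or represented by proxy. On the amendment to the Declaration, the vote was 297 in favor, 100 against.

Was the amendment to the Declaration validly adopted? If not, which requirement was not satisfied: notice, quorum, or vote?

Notice: 45 days given; 45 required. Satisfied.
Quorum: 30% of 1,314 = 394.20, rounded up to 395; 397 present. Satisfied.
Vote: requires three-fourths of those present (397); 3/4 of 397 = 297.75, rounded up to 298, so 298 needed; 297 in favor. Not satisfied.

Invalid — vote requirement not satisfied.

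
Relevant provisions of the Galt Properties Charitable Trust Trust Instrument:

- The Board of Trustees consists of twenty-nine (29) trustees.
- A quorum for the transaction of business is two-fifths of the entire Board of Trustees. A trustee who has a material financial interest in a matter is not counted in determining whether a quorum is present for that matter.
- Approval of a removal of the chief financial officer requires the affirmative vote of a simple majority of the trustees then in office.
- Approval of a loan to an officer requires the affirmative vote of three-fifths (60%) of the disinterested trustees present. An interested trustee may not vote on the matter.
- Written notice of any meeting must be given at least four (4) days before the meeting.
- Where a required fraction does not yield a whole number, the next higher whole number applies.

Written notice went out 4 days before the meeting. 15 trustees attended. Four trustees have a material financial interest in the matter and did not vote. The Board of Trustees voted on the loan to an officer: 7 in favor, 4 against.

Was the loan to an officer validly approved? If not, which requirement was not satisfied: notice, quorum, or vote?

Invalid — quorum requirement not satisfied.

Notice: 4 days given; 4 required (4 ≥ 4). Satisfied.
Quorum: 15 present, but the 4 interested trustees do not count, leaving 11. Quorum is 12. Not satisfied.
Vote: the loan to an officer requires three-fifths of the disinterested trustees present (15 − 4 = 11). 3/5 of 11 = 6.60, rounded up to 7, so 7 affirmative votes are needed; 7 voted in favor. Satisfied. (Moot — without a quorum no business can be validly transacted.)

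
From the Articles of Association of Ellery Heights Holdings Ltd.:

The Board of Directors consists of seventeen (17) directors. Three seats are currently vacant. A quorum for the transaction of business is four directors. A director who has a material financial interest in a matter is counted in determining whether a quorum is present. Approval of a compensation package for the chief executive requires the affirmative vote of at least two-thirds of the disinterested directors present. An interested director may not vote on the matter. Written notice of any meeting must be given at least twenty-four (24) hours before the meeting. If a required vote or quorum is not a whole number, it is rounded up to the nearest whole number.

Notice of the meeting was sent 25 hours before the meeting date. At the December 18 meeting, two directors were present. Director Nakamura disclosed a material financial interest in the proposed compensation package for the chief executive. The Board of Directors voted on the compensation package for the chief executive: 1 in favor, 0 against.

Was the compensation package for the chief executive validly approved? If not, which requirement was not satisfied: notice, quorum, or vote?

Invalid — quorum requirement not satisfied.

Notice: 25 hours given; 24 required (25 ≥ 24). Satisfied.
Quorum: 2 present (interested directors count toward quorum); quorum is 4. Not satisfied.
Vote: the compensation package for the chief executive requires two-thirds of the disinterested directors present (2 − 1 = 1). 2/3 of 1 = 0.67, rounded up to 1, so 1 affirmative vote is needed; 1 voted in favor. Satisfied. (Moot — without a quorum no business can be validly transacted.)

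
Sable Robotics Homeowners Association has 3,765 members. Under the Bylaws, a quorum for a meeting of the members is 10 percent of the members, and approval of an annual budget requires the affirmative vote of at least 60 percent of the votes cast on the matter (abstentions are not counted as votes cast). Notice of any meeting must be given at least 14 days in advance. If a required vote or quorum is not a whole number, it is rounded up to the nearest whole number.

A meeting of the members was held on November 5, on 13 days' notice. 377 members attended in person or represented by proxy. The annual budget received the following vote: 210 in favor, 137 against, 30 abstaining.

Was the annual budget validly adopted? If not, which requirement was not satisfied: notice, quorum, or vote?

Invalid — notice requirement not satisfied.

Notice: 13 days given; 14 required. Not satisfied.
Quorum: 10% of 3,765 = 376.50, rounded up to 377; 377 present. Satisfied.
Vote: requires three-fifths of the votes cast (377 − 30 abstaining = 347); 3/5 of 347 = 208.20, rounded up to 209, so 209 needed; 210 in favor. Satisfied.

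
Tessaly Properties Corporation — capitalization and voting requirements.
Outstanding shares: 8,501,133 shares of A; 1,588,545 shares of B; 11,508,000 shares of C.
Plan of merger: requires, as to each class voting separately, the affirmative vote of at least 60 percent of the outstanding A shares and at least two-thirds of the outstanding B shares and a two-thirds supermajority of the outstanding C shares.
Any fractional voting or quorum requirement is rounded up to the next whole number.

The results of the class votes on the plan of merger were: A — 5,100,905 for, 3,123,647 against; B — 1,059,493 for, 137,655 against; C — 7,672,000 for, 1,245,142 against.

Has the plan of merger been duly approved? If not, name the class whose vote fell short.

Approved — every class gave the required vote.

A: 3/5 of 8501133 = 5100679.80, rounded up to 5100680; 5,100,680 required, 5,100,905 in favor — approved.
B: 2/3 of 1588545 = 1059030; 1,059,030 required, 1,059,493 in favor — approved.
C: 2/3 of 11508000 = 7672000; 7,672,000 required, 7,672,000 in favor — approved.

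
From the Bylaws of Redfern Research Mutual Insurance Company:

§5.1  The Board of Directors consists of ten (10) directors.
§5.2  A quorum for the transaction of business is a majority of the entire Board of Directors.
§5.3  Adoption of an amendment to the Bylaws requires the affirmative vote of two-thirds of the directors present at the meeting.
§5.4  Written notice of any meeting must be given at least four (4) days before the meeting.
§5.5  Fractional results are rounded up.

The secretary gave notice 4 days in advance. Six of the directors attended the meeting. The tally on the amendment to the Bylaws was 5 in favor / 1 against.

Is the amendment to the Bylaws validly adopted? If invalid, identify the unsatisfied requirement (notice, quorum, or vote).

Valid — all requirements satisfied.

Notice: 4 days given; 4 required (4 ≥ 4). Satisfied.
Quorum: 6 present; quorum is 6. Satisfied.
Vote: the amendment to the Bylaws requires two-thirds of the directors present (6). 2/3 of 6 = 4, so 4 affirmative votes are needed; 5 voted in favor. Satisfied.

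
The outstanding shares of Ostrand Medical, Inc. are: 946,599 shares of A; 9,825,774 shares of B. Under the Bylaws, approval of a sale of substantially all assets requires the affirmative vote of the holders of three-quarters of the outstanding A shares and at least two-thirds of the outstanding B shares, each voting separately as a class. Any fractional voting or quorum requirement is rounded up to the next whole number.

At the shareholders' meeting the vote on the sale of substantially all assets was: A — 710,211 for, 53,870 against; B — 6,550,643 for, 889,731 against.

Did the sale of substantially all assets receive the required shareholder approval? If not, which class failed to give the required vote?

A: 3/4 of 946599 = 709949.25, rounded up to 709950; 709,950 required, 710,211 in favor — approved.
B: 2/3 of 9825774 = 6550516; 6,550,516 required, 6,550,643 in favor — approved.

Approved — every class gave the required vote.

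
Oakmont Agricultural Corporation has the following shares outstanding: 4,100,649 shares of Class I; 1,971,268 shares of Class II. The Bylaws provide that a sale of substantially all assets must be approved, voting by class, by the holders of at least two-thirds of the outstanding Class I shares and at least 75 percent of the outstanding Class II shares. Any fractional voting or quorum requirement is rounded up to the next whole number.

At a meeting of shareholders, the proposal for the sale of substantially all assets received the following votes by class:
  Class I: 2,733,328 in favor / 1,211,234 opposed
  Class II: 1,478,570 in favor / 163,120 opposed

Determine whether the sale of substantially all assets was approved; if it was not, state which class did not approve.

Not approved — the Class I shares did not give the required vote.

Class I: 2/3 of 4100649 = 2733766; 2,733,766 required, 2,733,328 in favor — not approved.
Class II: 3/4 of 1971268 = 1478451; 1,478,451 required, 1,478,570 in favor — approved.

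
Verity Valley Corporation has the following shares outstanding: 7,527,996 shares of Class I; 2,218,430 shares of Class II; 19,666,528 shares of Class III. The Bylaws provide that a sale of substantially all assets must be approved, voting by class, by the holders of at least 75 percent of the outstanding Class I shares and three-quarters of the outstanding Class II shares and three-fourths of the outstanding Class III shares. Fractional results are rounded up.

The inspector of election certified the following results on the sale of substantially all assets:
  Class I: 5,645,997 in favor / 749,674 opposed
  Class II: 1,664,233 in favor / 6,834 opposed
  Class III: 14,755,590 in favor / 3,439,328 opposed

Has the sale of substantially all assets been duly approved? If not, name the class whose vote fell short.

Class I: 3/4 of 7527996 = 5645997; 5,645,997 required, 5,645,997 in favor — approved.
Class II: 3/4 of 2218430 = 1663822.50, rounded up to 1663823; 1,663,823 required, 1,664,233 in favor — approved.
Class III: 3/4 of 19666528 = 14749896; 14,749,896 required, 14,755,590 in favor — approved.

Approved — every class gave the required vote.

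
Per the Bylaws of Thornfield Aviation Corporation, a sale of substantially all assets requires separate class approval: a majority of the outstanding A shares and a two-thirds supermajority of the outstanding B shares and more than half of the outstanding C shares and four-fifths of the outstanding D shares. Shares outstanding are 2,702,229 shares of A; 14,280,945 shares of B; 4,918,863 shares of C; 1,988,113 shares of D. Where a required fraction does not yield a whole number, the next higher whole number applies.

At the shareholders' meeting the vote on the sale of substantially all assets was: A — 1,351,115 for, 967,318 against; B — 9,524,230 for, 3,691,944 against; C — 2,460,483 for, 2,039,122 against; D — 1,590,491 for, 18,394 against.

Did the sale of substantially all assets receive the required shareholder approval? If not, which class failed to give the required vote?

A: a majority of 2702229 is 1351115; 1,351,115 required, 1,351,115 in favor — approved.
B: 2/3 of 14280945 = 9520630; 9,520,630 required, 9,524,230 in favor — approved.
C: a majority of 4918863 is 2459432; 2,459,432 required, 2,460,483 in favor — approved.
D: 4/5 of 1988113 = 1590490.40, rounded up to 1590491; 1,590,491 required, 1,590,491 in favor — approved.

Approved — every class gave the required vote.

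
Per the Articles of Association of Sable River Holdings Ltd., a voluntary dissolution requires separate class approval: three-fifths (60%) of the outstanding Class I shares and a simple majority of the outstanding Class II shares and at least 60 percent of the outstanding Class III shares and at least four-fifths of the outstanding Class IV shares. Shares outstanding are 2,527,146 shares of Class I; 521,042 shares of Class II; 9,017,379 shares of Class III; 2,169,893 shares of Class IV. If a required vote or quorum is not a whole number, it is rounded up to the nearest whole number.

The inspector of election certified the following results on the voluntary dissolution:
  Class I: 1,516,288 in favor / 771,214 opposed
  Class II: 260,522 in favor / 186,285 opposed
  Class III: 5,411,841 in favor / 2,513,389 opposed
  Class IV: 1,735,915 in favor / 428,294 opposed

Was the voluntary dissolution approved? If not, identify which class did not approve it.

Approved — every class gave the required vote.

Class I: 3/5 of 2527146 = 1516287.60, rounded up to 1516288; 1,516,288 required, 1,516,288 in favor — approved.
Class II: a majority of 521042 is 260522; 260,522 required, 260,522 in favor — approved.
Class III: 3/5 of 9017379 = 5410427.40, rounded up to 5410428; 5,410,428 required, 5,411,841 in favor — approved.
Class IV: 4/5 of 2169893 = 1735914.40, rounded up to 1735915; 1,735,915 required, 1,735,915 in favor — approved.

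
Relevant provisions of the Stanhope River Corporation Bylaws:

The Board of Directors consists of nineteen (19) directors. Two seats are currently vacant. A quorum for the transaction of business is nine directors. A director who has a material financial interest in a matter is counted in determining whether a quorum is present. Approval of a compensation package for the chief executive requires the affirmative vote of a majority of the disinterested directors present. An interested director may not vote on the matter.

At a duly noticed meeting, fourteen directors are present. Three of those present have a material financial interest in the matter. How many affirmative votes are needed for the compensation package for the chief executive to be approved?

The compensation package for the chief executive requires a majority of the disinterested directors present (14 − 3 = 11).
A majority of 11 is 6.

6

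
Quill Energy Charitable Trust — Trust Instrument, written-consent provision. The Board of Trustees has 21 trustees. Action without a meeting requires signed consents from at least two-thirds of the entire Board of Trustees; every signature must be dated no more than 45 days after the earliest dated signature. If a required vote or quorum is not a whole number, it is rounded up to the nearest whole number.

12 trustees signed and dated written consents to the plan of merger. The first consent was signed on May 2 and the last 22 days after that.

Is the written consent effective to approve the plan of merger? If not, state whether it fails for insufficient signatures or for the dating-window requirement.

Not effective — insufficient signatures.

Signatures required: at least two-thirds of 21 — 2/3 of 21 = 14, so 14 needed; 12 signed. Insufficient.
Dating window: the latest signature is 22 days after the earliest; the limit is 45 days. Within the window.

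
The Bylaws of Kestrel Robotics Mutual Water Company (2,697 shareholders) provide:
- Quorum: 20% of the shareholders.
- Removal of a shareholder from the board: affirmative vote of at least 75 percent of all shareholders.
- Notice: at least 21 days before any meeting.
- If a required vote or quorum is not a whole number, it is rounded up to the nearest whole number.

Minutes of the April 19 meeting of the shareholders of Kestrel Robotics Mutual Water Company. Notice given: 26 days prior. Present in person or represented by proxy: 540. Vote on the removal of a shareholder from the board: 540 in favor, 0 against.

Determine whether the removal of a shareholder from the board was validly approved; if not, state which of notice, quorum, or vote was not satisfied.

Invalid — vote requirement not satisfied.

Notice: 26 days given; 21 required. Satisfied.
Quorum: 20% of 2,697 = 539.40, rounded up to 540; 540 present. Satisfied.
Vote: requires three-fourths of all shareholders (2,697); 3/4 of 2697 = 2022.75, rounded up to 2023, so 2,023 needed; 540 in favor. Not satisfied.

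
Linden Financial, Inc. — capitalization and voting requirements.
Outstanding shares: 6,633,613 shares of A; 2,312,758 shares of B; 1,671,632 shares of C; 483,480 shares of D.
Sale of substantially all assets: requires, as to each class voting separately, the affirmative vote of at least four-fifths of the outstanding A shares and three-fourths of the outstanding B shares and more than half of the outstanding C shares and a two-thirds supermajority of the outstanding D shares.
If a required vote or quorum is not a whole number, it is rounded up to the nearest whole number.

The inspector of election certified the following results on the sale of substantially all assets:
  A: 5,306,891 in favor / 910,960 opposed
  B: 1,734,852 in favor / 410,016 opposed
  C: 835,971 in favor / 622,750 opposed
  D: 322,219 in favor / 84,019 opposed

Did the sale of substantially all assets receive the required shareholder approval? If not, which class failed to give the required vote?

A: 4/5 of 6633613 = 5306890.40, rounded up to 5306891; 5,306,891 required, 5,306,891 in favor — approved.
B: 3/4 of 2312758 = 1734568.50, rounded up to 1734569; 1,734,569 required, 1,734,852 in favor — approved.
C: a majority of 1671632 is 835817; 835,817 required, 835,971 in favor — approved.
D: 2/3 of 483480 = 322320; 322,320 required, 322,219 in favor — not approved.

Not approved — the D shares did not give the required vote.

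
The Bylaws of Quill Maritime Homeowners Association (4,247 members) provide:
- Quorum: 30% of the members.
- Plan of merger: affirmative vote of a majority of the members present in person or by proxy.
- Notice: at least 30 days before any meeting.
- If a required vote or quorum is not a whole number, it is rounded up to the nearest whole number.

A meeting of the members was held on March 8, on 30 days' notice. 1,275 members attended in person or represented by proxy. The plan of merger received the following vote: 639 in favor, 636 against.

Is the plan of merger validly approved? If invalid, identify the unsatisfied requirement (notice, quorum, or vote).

Valid — all requirements satisfied.

Notice: 30 days given; 30 required. Satisfied.
Quorum: 30% of 4,247 = 1,274.10, rounded up to 1,275; 1,275 present. Satisfied.
Vote: requires a majority of those present (1,275); a majority of 1275 is 638, so 638 needed; 639 in favor. Satisfied.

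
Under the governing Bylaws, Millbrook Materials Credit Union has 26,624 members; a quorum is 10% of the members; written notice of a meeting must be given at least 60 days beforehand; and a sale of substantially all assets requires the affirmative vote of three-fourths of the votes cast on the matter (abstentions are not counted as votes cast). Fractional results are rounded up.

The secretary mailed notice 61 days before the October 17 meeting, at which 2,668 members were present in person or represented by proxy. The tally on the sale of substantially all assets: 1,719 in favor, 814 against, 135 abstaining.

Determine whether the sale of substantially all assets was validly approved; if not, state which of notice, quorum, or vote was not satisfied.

Notice: 61 days given; 60 required. Satisfied.
Quorum: 10% of 26,624 = 2,662.40, rounded up to 2,663; 2,668 present. Satisfied.
Vote: requires three-fourths of the votes cast (2,668 − 135 abstaining = 2,533); 3/4 of 2533 = 1899.75, rounded up to 1900, so 1,900 needed; 1,719 in favor. Not satisfied.

Invalid — vote requirement not satisfied.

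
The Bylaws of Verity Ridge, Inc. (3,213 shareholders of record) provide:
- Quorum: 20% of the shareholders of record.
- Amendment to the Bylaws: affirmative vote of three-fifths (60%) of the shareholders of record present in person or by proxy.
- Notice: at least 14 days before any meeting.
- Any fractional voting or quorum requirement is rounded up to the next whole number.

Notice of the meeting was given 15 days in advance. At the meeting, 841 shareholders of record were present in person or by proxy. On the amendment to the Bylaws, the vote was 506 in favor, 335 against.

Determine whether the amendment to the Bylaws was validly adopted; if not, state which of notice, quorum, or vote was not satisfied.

Valid — all requirements satisfied.

Notice: 15 days given; 14 required. Satisfied.
Quorum: 20% of 3,213 = 642.60, rounded up to 643; 841 present. Satisfied.
Vote: requires three-fifths of those present (841); 3/5 of 841 = 504.60, rounded up to 505, so 505 needed; 506 in favor. Satisfied.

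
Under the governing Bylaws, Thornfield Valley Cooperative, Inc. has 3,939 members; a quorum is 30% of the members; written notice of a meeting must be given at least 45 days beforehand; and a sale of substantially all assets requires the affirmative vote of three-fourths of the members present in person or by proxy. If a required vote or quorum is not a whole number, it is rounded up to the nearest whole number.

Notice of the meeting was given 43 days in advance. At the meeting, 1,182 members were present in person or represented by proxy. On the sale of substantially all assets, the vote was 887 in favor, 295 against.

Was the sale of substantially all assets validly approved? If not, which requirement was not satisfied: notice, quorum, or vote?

Notice: 43 days given; 45 required. Not satisfied.
Quorum: 30% of 3,939 = 1,181.70, rounded up to 1,182; 1,182 present. Satisfied.
Vote: requires three-fourths of those present (1,182); 3/4 of 1182 = 886.50, rounded up to 887, so 887 needed; 887 in favor. Satisfied.

Invalid — notice requirement not satisfied.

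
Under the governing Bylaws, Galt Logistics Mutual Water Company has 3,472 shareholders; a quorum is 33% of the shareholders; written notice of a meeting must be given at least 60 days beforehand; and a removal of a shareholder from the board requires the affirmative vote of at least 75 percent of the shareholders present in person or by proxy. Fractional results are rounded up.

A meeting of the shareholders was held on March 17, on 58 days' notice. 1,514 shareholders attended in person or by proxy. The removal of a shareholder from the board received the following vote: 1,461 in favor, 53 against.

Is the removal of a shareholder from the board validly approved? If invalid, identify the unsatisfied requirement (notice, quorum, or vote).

Notice: 58 days given; 60 required. Not satisfied.
Quorum: 33% of 3,472 = 1,145.76, rounded up to 1,146; 1,514 present. Satisfied.
Vote: requires three-fourths of those present (1,514); 3/4 of 1514 = 1135.50, rounded up to 1136, so 1,136 needed; 1,461 in favor. Satisfied.

Invalid — notice requirement not satisfied.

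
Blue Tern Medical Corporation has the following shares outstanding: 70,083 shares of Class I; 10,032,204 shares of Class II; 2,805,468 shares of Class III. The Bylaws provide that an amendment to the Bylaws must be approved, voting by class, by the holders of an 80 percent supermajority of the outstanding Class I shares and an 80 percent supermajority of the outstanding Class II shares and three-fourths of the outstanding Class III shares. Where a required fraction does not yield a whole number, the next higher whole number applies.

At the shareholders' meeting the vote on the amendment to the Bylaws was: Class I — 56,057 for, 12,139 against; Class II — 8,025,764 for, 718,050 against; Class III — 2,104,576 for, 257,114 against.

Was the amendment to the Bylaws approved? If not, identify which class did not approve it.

Class I: 4/5 of 70083 = 56066.40, rounded up to 56067; 56,067 required, 56,057 in favor — not approved.
Class II: 4/5 of 10032204 = 8025763.20, rounded up to 8025764; 8,025,764 required, 8,025,764 in favor — approved.
Class III: 3/4 of 2805468 = 2104101; 2,104,101 required, 2,104,576 in favor — approved.

Not approved — the Class I shares did not give the required vote.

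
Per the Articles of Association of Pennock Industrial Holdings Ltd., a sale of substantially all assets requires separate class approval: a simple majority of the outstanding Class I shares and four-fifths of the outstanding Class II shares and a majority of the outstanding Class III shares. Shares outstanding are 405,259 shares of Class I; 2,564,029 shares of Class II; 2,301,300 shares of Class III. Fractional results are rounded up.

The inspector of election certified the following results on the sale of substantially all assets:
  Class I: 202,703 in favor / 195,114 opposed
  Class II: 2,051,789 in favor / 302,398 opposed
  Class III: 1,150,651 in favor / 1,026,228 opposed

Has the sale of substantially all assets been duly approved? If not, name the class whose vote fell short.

Approved — every class gave the required vote.

Class I: a majority of 405259 is 202630; 202,630 required, 202,703 in favor — approved.
Class II: 4/5 of 2564029 = 2051223.20, rounded up to 2051224; 2,051,224 required, 2,051,789 in favor — approved.
Class III: a majority of 2301300 is 1150651; 1,150,651 required, 1,150,651 in favor — approved.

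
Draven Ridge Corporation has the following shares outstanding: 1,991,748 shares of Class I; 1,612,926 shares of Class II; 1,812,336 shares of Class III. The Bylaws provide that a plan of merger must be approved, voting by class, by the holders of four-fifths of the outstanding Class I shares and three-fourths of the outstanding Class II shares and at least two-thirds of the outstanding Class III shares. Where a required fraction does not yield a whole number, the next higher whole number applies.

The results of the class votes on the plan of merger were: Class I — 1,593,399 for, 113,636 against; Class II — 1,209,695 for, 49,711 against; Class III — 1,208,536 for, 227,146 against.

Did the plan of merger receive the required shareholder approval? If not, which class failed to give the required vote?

Class I: 4/5 of 1991748 = 1593398.40, rounded up to 1593399; 1,593,399 required, 1,593,399 in favor — approved.
Class II: 3/4 of 1612926 = 1209694.50, rounded up to 1209695; 1,209,695 required, 1,209,695 in favor — approved.
Class III: 2/3 of 1812336 = 1208224; 1,208,224 required, 1,208,536 in favor — approved.

Approved — every class gave the required vote.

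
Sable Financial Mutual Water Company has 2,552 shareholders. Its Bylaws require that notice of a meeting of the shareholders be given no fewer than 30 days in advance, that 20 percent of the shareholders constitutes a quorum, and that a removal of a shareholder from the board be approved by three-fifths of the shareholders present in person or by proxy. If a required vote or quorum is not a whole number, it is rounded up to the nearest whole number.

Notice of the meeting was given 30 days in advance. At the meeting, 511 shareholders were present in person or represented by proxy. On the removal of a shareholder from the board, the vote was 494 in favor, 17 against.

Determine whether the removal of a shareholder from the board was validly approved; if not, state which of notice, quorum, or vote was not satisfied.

Notice: 30 days given; 30 required. Satisfied.
Quorum: 20% of 2,552 = 510.40, rounded up to 511; 511 present. Satisfied.
Vote: requires three-fifths of those present (511); 3/5 of 511 = 306.60, rounded up to 307, so 307 needed; 494 in favor. Satisfied.

Valid — all requirements satisfied.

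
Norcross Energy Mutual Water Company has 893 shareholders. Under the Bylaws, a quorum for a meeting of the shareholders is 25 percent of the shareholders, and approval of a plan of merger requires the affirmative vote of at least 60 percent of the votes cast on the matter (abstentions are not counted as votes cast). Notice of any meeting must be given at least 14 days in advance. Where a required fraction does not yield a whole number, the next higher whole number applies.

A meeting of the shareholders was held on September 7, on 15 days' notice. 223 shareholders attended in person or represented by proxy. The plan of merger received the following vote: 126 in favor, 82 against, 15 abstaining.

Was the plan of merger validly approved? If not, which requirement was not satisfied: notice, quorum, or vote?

Notice: 15 days given; 14 required. Satisfied.
Quorum: 25% of 893 = 223.25, rounded up to 224; 223 present. Not satisfied.
Vote: requires three-fifths of the votes cast (223 − 15 abstaining = 208); 3/5 of 208 = 124.80, rounded up to 125, so 125 needed; 126 in favor. Satisfied.

Invalid — quorum requirement not satisfied.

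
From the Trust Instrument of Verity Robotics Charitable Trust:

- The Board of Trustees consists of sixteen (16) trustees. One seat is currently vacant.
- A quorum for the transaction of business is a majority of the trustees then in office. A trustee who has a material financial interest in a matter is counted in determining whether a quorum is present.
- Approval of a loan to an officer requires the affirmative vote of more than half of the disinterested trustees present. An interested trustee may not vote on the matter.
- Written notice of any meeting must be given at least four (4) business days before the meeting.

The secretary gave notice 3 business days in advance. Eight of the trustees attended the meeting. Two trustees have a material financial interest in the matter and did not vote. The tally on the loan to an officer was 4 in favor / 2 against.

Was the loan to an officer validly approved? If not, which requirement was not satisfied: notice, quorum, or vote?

Invalid — notice requirement not satisfied.

Notice: 3 business days given; 4 required (3 < 4). Not satisfied.
Quorum: 8 present (interested trustees count toward quorum); quorum is 8. Satisfied.
Vote: the loan to an officer requires a majority of the disinterested trustees present (8 − 2 = 6). A majority of 6 is 4, so 4 affirmative votes are needed; 4 voted in favor. Satisfied.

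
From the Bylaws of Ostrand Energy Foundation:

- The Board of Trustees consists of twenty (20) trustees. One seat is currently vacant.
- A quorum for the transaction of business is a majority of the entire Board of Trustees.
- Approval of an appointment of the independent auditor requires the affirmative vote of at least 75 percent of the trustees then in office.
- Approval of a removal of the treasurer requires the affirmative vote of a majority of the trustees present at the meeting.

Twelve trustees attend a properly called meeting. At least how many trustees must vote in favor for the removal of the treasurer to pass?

7

The removal of the treasurer requires a majority of the trustees present (12).
A majority of 12 is 7.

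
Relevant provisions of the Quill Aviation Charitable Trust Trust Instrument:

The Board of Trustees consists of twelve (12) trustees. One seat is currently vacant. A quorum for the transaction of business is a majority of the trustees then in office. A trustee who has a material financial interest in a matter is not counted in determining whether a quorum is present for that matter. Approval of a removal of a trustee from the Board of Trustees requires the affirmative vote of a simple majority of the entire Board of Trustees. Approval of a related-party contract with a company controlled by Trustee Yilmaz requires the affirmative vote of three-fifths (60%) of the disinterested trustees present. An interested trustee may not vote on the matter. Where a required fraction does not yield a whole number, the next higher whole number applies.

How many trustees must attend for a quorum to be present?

A majority of 11 is 6.

6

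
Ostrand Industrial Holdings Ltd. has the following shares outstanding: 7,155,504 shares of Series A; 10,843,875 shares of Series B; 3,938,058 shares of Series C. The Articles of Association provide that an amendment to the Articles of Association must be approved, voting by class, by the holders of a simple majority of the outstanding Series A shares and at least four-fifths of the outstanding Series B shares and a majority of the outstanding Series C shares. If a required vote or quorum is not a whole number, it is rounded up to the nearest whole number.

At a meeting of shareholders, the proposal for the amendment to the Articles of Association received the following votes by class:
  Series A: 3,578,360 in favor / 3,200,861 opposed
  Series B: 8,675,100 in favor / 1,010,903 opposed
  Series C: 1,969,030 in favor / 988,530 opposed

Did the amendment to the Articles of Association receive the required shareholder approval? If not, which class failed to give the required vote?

Series A: a majority of 7155504 is 3577753; 3,577,753 required, 3,578,360 in favor — approved.
Series B: 4/5 of 10843875 = 8675100; 8,675,100 required, 8,675,100 in favor — approved.
Series C: a majority of 3938058 is 1969030; 1,969,030 required, 1,969,030 in favor — approved.

Approved — every class gave the required vote.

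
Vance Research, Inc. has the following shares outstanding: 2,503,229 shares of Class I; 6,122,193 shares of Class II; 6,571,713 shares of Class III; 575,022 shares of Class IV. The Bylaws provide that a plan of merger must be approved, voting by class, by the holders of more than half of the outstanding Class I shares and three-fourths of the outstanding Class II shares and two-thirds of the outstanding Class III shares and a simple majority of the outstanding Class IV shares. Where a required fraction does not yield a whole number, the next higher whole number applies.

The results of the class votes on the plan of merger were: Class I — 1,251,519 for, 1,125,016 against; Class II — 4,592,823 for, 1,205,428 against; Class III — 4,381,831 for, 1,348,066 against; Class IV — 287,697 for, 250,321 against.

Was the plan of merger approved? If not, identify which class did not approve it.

Class I: a majority of 2503229 is 1251615; 1,251,615 required, 1,251,519 in favor — not approved.
Class II: 3/4 of 6122193 = 4591644.75, rounded up to 4591645; 4,591,645 required, 4,592,823 in favor — approved.
Class III: 2/3 of 6571713 = 4381142; 4,381,142 required, 4,381,831 in favor — approved.
Class IV: a majority of 575022 is 287512; 287,512 required, 287,697 in favor — approved.

Not approved — the Class I shares did not give the required vote.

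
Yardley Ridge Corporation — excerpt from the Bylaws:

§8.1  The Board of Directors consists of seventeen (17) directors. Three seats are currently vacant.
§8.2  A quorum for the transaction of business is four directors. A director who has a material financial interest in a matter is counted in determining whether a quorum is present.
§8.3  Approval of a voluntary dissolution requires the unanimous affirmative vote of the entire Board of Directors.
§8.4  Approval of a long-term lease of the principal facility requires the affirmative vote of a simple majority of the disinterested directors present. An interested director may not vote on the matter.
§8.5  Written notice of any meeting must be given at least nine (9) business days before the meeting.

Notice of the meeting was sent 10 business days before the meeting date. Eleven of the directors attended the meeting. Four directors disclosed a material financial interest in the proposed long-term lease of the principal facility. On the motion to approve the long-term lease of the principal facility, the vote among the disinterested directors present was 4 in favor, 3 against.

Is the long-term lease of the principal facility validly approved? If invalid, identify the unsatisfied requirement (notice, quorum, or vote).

Notice: 10 business days given; 9 required (10 ≥ 9). Satisfied.
Quorum: 11 present (interested directors count toward quorum); quorum is 4. Satisfied.
Vote: the long-term lease of the principal facility requires a majority of the disinterested directors present (11 − 4 = 7). A majority of 7 is 4, so 4 affirmative votes are needed; 4 voted in favor. Satisfied.

Valid — all requirements satisfied.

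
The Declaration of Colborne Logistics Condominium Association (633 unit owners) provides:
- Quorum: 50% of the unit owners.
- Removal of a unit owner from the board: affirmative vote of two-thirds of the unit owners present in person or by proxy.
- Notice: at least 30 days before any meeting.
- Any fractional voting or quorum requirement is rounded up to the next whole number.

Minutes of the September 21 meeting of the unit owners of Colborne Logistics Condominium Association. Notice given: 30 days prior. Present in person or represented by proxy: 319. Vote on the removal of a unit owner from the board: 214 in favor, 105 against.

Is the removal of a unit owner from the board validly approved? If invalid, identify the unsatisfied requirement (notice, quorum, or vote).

Valid — all requirements satisfied.

Notice: 30 days given; 30 required. Satisfied.
Quorum: 50% of 633 = 316.50, rounded up to 317; 319 present. Satisfied.
Vote: requires two-thirds of those present (319); 2/3 of 319 = 212.67, rounded up to 213, so 213 needed; 214 in favor. Satisfied.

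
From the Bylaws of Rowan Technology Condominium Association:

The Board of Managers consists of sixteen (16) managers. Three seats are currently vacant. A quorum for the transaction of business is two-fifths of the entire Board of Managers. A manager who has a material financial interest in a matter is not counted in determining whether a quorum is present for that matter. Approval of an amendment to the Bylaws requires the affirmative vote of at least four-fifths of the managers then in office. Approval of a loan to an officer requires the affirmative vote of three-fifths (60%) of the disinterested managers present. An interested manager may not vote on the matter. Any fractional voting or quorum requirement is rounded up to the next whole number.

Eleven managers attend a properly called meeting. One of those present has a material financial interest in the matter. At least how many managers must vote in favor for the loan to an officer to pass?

The loan to an officer requires three-fifths of the disinterested managers present (11 − 1 = 10).
3/5 of 10 = 6.

6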